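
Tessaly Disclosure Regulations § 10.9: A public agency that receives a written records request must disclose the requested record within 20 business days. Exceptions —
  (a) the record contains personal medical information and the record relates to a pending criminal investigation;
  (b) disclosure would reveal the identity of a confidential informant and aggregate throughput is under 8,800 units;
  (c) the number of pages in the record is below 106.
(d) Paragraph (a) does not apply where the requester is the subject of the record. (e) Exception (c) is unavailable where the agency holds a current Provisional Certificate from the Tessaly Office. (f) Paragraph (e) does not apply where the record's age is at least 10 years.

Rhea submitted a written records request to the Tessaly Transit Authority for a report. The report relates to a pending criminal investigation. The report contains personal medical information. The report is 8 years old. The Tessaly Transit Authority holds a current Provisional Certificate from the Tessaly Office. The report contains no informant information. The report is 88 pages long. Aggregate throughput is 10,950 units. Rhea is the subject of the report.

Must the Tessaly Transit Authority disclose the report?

Exception (a)'s conditions are all satisfied: the report contains personal medical information; the report relates to a pending investigation. Turning to paragraph (d): (d) is triggered — Rhea is the subject of the report. So (a) is unavailable.
Exception (b) requires that disclosure would reveal the identity of a confidential informant; but the report contains no informant information, so (b) is unavailable.
All of (c)'s requirements are met (the number of pages in the record is 88, below the 106 limit). But: (e) applies — a current Provisional Certificate is held. (f), which would lift (e), does not operate here — the record's age is 8 years, short of 10 years. (c) is therefore removed.
No exception applies. The general rule governs.

Yes — the Tessaly Transit Authority must disclose the report.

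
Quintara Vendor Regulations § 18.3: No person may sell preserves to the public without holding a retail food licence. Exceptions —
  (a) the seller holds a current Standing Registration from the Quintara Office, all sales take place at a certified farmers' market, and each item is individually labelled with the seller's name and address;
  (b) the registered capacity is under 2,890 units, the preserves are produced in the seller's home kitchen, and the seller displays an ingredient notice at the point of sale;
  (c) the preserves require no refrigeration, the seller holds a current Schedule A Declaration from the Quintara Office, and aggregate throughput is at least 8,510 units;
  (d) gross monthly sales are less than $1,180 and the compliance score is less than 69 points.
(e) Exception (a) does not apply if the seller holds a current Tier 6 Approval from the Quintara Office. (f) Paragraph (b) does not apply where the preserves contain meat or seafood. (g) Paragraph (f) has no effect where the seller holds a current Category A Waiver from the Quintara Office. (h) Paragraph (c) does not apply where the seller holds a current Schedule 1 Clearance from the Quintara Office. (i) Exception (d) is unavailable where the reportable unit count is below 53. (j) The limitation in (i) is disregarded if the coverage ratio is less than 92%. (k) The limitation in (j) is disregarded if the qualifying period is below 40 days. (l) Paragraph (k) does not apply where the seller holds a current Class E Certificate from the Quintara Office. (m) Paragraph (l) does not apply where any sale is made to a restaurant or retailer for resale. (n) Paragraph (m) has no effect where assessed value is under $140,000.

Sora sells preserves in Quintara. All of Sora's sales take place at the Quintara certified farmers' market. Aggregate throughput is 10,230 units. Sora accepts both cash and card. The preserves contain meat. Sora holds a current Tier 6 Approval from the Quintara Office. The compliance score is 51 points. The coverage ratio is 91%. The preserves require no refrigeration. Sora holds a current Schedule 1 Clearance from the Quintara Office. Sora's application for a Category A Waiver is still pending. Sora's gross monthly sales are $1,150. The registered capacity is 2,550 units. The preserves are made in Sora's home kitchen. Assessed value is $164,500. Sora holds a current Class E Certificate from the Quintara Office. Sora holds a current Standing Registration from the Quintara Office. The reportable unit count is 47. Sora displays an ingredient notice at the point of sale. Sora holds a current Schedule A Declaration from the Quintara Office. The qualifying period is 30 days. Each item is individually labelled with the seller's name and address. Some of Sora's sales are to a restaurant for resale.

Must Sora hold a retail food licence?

All of (a)'s requirements are met (a current Standing Registration is held; all sales are at a certified farmers' market; items are individually labelled). Turning to paragraph (e): (e) operates against (a): a current Tier 6 Approval is held. Exception (a) does not apply.
Exception (b): the registered capacity is 2,550 units, under the 2,890 units limit; the preserves are home-kitchen produced; an ingredient notice is displayed — every condition holds. But: (f) is triggered — the preserves contain meat. (g) does not operate here (the Category A Waiver is not current), so (f) stands. So (b) is unavailable.
All of (c)'s requirements are met (the preserves are shelf-stable; a current Schedule A Declaration is held; aggregate throughput is 10,230 units, meeting the 8,510 units threshold). But: (h) is engaged — a current Schedule 1 Clearance is held. (c) is therefore removed.
Exception (d) is satisfied on its face — gross monthly sales are $1,150, less than the $1,180 limit; the compliance score is 51 points, less than the 69 points limit. However, paragraphs (i)–(n) must be considered: (i) applies — the reportable unit count is 47, below the 53 limit. (j) operates (the coverage ratio is 91%, less than the 92% limit), but yields to (k): (k) applies — the qualifying period is 30 days, below the 40 days limit. (l) applies (a current Class E Certificate is held), but is overridden by (m): (m) operates against (l): some sales are to a restaurant for resale. (n) is inapplicable (assessed value is $164,500, not under $140,000), so (m) stands. Exception (d) does not apply.
None of the exceptions is available; § 18.3 applies in full.

Yes — Sora must hold a retail food licence.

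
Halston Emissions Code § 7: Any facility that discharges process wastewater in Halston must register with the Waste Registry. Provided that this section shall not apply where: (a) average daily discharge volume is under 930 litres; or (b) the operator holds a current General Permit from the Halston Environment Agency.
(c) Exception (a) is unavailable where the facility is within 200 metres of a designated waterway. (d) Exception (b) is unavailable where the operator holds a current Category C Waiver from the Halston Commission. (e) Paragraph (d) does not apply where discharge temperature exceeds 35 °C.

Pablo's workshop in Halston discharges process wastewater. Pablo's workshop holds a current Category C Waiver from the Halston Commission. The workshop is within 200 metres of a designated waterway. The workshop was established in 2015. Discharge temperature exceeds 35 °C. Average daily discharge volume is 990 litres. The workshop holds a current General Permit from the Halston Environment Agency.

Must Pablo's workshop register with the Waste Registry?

No — exception (b) applies; Pablo's workshop is not required to register with the Waste Registry.

Exception (a) does not apply: average daily discharge volume is 990 litres, not under 930 litres.
All of (b)'s requirements are met (a current General Permit is held). As to paragraphs (d)–(e): (d) applies (a current Category C Waiver is held), but is itself disapplied by (e): (e) applies — discharge temperature exceeds 35 °C. (b) remains available.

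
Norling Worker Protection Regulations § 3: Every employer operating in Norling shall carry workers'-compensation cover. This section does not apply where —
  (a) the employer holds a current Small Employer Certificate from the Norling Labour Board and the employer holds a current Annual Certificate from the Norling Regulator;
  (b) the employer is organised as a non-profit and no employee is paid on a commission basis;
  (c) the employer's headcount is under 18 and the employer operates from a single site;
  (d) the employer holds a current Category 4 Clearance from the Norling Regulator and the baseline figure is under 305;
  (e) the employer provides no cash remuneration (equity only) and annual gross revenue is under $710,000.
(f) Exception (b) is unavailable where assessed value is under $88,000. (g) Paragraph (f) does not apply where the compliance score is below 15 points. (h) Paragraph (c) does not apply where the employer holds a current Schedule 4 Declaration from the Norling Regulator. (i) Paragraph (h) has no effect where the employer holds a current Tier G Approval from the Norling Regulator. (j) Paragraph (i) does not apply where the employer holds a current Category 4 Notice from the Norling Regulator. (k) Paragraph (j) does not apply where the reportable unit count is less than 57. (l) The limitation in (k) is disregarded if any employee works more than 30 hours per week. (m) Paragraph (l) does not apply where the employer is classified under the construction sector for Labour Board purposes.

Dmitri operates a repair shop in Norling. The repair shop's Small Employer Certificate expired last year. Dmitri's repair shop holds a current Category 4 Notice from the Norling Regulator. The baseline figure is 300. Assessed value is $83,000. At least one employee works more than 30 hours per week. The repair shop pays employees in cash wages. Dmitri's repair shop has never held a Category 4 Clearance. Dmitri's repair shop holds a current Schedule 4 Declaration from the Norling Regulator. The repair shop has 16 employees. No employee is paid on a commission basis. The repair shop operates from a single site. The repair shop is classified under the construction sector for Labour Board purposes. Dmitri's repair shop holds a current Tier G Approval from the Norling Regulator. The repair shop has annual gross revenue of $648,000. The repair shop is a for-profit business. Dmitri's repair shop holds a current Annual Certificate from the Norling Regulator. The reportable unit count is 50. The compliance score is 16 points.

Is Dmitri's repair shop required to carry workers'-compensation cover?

Exception (a) fails — the Small Employer Certificate has expired.
Exception (b) fails — the employer is for-profit.
Exception (c)'s conditions are all satisfied: the employer's headcount is 16, under the 18 limit; the employer operates from a single site. Considering the limiting provisions: (h) is triggered (a current Schedule 4 Declaration is held), but is set aside by (i): (i) operates against (h): a current Tier G Approval is held. (j) would limit (i) — a current Category 4 Notice is held — but (k) sets (j) aside: (k) is engaged — the reportable unit count is 50, less than the 57 limit. (l) is engaged (at least one employee exceeds 30 hours/week), but is overridden by (m): (m) operates — the repair shop is classified under the construction sector. (c) remains available.
Exception (d) fails — there is no Category 4 Clearance in force.
Exception (e) fails — employees are paid cash wages.

No — exception (c) applies; Dmitri's repair shop is not required to carry workers'-compensation cover.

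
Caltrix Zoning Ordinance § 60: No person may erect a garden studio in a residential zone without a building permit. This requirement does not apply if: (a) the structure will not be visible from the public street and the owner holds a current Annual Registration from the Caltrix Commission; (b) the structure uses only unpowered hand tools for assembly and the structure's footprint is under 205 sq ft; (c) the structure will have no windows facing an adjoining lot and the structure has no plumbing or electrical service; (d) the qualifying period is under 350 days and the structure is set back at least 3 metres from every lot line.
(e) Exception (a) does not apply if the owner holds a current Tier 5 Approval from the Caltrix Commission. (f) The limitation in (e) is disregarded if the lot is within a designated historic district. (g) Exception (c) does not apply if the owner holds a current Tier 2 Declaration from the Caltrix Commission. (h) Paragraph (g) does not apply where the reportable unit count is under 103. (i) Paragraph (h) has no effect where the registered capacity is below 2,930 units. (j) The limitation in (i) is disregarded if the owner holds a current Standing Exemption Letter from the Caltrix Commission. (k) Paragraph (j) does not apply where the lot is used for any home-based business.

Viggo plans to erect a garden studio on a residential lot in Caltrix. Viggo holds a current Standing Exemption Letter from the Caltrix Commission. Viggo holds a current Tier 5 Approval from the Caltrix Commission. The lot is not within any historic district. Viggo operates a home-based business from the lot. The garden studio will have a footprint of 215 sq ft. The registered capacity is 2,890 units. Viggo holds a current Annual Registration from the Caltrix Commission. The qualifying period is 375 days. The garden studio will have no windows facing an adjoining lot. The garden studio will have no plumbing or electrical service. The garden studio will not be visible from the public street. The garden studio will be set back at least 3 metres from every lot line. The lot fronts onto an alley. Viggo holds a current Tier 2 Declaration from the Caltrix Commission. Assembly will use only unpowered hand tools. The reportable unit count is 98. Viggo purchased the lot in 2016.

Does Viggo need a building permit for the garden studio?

Yes — Viggo must obtain a building permit.

Exception (a) is satisfied on its face — the structure will not be visible from the street; a current Annual Registration is held. However, paragraphs (e)–(f) must be considered: (e) operates against (a): a current Tier 5 Approval is held. (f) is not engaged (the lot is not in a historic district), so (e) stands. So (a) is unavailable.
Exception (b) does not apply: the structure's footprint is 215 sq ft, not under 205 sq ft.
Exception (c) is satisfied on its face — no windows face an adjoining lot; there is no plumbing or electrical service. But: (g) operates against (c): a current Tier 2 Declaration is held. (h) would limit (g) — the reportable unit count is 98, under the 103 limit — but (i) sets (h) aside: (i) operates against (h): the registered capacity is 2,890 units, below the 2,930 units limit. (j) would limit (i) — a current Standing Exemption Letter is held — but (k) sets (j) aside: (k) operates — a home-based business operates on the lot. So (c) is unavailable.
Exception (d) requires that the qualifying period is under 350 days; but the qualifying period is 375 days, not under 350 days, so (d) is unavailable.
No exception applies. The general rule governs.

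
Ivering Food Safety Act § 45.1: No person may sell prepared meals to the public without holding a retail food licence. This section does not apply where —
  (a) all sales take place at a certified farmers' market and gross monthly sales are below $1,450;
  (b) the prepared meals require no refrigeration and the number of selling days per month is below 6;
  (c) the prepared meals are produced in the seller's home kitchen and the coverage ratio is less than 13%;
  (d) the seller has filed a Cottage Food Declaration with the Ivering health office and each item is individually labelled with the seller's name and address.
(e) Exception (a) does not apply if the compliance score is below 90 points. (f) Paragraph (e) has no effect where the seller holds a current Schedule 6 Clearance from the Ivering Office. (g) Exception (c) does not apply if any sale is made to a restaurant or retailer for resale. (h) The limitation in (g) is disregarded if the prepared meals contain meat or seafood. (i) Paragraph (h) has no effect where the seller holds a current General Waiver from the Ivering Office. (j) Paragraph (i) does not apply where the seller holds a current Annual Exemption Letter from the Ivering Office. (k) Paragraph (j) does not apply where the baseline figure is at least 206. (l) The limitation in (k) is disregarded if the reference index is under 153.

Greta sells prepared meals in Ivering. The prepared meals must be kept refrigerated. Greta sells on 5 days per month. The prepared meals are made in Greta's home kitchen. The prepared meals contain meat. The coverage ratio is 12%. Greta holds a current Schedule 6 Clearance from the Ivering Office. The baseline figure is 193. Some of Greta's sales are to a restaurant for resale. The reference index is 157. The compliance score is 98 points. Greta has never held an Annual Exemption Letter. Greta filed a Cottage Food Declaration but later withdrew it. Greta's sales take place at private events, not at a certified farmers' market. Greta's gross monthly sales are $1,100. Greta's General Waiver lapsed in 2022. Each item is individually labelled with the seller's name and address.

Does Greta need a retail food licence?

No — exception (c) applies; Greta is not required to hold a retail food licence.

Exception (a) requires that all sales take place at a certified farmers' market; but sales are at private events, not a certified farmers' market, so (a) is unavailable.
Exception (b) requires that the prepared meals require no refrigeration; but the prepared meals require refrigeration, so (b) is unavailable.
Exception (c) is satisfied on its face — the prepared meals are home-kitchen produced; the coverage ratio is 12%, less than the 13% limit. Applying paragraphs (g)–(l): (g) is triggered (some sales are to a restaurant for resale), but yields to (h): (h) operates against (g): the prepared meals contain meat. (i), which would lift (h), does not operate here — the General Waiver is not current. Exception (c) stands.
Exception (d) requires that the seller has filed a Cottage Food Declaration with the Ivering health office; but the Cottage Food Declaration was withdrawn, so (d) is unavailable.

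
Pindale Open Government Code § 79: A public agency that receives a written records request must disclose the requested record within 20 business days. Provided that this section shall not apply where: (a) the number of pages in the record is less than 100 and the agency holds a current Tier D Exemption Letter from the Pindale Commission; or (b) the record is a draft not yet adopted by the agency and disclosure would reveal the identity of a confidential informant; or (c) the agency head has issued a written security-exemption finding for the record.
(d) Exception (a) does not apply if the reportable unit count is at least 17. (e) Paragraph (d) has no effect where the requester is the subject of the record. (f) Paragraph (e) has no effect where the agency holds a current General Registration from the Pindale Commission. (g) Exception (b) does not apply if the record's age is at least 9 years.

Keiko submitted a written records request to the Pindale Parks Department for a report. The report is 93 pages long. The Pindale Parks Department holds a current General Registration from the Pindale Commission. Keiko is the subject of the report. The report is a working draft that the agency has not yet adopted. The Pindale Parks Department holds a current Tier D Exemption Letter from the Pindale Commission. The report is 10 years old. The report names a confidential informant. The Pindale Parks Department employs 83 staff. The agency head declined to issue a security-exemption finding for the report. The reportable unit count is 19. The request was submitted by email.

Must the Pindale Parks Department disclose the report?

Yes — the Pindale Parks Department must disclose the report.

Exception (a)'s conditions are all satisfied: the number of pages in the record is 93, less than the 100 limit; a current Tier D Exemption Letter is held. However, paragraphs (d)–(f) must be considered: (d) operates against (a): the reportable unit count is 19, meeting the 17 threshold. (e) would limit (d) — Keiko is the subject of the report — but (f) sets (e) aside: (f) operates against (e): a current General Registration is held. Exception (a) does not apply.
All of (b)'s requirements are met (the report is an unadopted draft; the report names a confidential informant). However, paragraph (g) must be considered: (g) applies — the record's age is 10 years, meeting the 9 years threshold. (b) is therefore removed.
Exception (c) does not apply: the agency head declined to issue a security-exemption finding.
No exception is made out. the Pindale Parks Department falls within the general rule.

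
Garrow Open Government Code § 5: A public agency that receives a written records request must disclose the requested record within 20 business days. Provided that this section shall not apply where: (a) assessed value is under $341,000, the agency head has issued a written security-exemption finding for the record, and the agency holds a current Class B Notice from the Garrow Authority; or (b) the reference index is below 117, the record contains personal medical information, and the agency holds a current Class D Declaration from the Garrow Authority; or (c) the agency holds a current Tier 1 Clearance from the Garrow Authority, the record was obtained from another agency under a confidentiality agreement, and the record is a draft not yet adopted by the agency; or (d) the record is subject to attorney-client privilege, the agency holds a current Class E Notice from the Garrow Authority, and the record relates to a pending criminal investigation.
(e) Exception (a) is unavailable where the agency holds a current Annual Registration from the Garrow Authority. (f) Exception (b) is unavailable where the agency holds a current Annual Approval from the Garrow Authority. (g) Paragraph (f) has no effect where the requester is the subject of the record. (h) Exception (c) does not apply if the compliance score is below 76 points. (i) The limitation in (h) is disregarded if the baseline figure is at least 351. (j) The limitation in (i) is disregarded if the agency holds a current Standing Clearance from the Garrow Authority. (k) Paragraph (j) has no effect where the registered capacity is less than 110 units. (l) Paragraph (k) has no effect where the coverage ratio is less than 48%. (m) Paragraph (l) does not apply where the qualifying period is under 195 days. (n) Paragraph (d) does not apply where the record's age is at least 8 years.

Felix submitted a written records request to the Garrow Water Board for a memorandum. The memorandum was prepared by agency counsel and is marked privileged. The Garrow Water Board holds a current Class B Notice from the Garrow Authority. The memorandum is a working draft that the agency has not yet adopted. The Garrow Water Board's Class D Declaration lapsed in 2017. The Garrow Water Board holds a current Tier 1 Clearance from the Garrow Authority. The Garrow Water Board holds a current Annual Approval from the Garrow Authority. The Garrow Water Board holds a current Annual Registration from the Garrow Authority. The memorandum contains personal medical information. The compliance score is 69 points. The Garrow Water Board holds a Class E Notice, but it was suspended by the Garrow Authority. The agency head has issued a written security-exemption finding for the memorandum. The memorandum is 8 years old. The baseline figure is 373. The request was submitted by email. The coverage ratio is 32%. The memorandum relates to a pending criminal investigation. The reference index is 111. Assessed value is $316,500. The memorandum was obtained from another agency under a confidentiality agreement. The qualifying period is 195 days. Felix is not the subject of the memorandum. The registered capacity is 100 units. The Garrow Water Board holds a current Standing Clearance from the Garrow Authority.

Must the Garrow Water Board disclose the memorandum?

Yes — the Garrow Water Board must disclose the memorandum.

Exception (a): assessed value is $316,500, under the $341,000 limit; a written security-exemption finding has been issued; a current Class B Notice is held — every condition holds. But: (e) operates against (a): a current Annual Registration is held. So (a) is unavailable.
Exception (b) fails — no current Class D Declaration is held.
Exception (c): a current Tier 1 Clearance is held; the memorandum was obtained under a confidentiality agreement; the memorandum is an unadopted draft — every condition holds. But applying paragraphs (h)–(m): (h) is triggered — the compliance score is 69 points, below the 76 points limit. (i) would limit (h) — the baseline figure is 373, meeting the 351 threshold — but (j) sets (i) aside: (j) operates against (i): a current Standing Clearance is held. (k) would limit (j) — the registered capacity is 100 units, less than the 110 units limit — but (l) sets (k) aside: (l) operates — the coverage ratio is 32%, less than the 48% limit. (m) is not triggered (the qualifying period is 195 days, not under 195 days), so (l) stands. Exception (c) does not apply.
Exception (d) does not apply: the Class E Notice is not current.
No exception displaces § 5.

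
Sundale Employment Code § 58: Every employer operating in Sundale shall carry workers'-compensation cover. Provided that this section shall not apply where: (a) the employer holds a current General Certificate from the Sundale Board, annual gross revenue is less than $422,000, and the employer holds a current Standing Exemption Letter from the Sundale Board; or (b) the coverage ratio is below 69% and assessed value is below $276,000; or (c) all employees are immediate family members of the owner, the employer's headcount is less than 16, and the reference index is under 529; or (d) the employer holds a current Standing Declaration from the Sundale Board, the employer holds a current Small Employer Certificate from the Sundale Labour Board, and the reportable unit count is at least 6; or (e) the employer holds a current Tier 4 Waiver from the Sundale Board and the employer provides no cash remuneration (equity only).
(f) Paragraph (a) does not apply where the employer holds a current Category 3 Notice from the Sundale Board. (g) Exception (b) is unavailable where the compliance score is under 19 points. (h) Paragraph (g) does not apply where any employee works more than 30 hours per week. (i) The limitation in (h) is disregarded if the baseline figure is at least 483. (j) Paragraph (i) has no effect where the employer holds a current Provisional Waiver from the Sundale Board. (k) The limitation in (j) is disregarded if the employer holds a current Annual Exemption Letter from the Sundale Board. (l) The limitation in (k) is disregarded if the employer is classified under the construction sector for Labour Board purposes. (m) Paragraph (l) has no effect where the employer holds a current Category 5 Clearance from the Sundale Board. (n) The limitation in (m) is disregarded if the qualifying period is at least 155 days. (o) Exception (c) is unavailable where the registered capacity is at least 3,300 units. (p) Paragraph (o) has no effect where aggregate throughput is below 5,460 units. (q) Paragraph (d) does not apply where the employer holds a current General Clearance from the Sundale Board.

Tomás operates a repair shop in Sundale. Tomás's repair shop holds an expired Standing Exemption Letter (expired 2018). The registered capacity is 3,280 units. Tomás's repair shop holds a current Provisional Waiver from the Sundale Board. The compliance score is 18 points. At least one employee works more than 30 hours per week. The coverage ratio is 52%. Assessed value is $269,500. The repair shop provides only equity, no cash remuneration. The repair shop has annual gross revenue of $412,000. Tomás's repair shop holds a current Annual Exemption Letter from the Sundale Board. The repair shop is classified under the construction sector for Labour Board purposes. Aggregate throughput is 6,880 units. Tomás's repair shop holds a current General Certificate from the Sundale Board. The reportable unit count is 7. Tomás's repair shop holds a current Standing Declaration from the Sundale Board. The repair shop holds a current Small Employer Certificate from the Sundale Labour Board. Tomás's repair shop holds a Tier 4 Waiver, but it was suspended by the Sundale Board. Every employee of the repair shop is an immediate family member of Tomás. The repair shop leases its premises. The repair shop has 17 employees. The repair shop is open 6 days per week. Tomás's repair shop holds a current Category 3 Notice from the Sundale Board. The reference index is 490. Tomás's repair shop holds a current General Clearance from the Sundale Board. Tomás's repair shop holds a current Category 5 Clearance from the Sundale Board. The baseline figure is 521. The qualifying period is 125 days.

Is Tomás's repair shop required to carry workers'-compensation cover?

Yes — Tomás's repair shop must carry workers'-compensation cover.

Exception (a) fails — there is no Standing Exemption Letter in force.
Exception (b): the coverage ratio is 52%, below the 69% limit; assessed value is $269,500, below the $276,000 limit — every condition holds. However, paragraphs (g)–(n) must be considered: (g) operates against (b): the compliance score is 18 points, under the 19 points limit. (h) would limit (g) — at least one employee exceeds 30 hours/week — but (i) sets (h) aside: (i) operates against (h): the baseline figure is 521, meeting the 483 threshold. (j) would limit (i) — a current Provisional Waiver is held — but (k) sets (j) aside: (k) is engaged — a current Annual Exemption Letter is held. (l) is engaged (the repair shop is classified under the construction sector), but is overridden by (m): (m) applies — a current Category 5 Clearance is held. (n) is inapplicable (the qualifying period is 125 days, short of 155 days), so (m) stands. Exception (b) does not apply.
Exception (c) fails — the employer's headcount is 17, not less than 16.
Exception (d)'s conditions are all satisfied: a current Standing Declaration is held; a current Small Employer Certificate is held; the reportable unit count is 7, meeting the 6 threshold. But: (q) operates against (d): a current General Clearance is held. Exception (d) does not apply.
Exception (e) requires that the employer holds a current Tier 4 Waiver from the Sundale Board; but there is no Tier 4 Waiver in force, so (e) is unavailable.
Every exception is unavailable, so the rule governs.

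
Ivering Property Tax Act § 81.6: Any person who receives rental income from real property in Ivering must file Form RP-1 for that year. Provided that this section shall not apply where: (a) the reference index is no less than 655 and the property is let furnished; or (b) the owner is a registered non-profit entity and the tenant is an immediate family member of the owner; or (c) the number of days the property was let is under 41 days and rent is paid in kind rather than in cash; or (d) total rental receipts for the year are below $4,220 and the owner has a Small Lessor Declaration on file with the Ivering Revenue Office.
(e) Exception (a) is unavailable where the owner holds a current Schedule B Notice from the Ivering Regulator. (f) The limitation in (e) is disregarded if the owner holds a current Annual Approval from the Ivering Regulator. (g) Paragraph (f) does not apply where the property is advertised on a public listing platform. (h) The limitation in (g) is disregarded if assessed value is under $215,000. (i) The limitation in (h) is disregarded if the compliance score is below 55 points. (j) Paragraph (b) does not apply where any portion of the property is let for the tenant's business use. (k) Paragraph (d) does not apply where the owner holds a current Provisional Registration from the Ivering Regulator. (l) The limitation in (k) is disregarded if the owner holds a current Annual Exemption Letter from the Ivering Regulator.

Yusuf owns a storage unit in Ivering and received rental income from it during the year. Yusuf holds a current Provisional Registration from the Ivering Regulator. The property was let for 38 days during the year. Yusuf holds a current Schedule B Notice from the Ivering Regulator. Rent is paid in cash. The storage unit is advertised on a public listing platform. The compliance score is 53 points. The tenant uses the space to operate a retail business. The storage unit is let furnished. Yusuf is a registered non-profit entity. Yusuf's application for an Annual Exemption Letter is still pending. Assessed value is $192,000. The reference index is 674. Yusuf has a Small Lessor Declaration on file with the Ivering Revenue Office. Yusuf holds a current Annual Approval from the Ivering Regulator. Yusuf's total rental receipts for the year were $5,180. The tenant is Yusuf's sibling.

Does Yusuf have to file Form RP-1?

Exception (a) is satisfied on its face — the reference index is 674, meeting the 655 threshold; the property is let furnished. But: (e) operates against (a): a current Schedule B Notice is held. (f) would limit (e) — a current Annual Approval is held — but (g) sets (f) aside: (g) operates against (f): the property is publicly advertised. (h) is engaged (assessed value is $192,000, under the $215,000 limit), but is set aside by (i): (i) is triggered — the compliance score is 53 points, below the 55 points limit. So (a) is unavailable.
Exception (b): Yusuf is a registered non-profit; the tenant is an immediate family member — every condition holds. But: (j) operates — the space is let for business use. So (b) is unavailable.
Exception (c) fails — rent is paid in cash.
Exception (d) does not apply: total rental receipts for the year are $5,180, not below $4,220.
None of the exceptions is available; § 81.6 applies in full.

Yes — Yusuf must file Form RP-1.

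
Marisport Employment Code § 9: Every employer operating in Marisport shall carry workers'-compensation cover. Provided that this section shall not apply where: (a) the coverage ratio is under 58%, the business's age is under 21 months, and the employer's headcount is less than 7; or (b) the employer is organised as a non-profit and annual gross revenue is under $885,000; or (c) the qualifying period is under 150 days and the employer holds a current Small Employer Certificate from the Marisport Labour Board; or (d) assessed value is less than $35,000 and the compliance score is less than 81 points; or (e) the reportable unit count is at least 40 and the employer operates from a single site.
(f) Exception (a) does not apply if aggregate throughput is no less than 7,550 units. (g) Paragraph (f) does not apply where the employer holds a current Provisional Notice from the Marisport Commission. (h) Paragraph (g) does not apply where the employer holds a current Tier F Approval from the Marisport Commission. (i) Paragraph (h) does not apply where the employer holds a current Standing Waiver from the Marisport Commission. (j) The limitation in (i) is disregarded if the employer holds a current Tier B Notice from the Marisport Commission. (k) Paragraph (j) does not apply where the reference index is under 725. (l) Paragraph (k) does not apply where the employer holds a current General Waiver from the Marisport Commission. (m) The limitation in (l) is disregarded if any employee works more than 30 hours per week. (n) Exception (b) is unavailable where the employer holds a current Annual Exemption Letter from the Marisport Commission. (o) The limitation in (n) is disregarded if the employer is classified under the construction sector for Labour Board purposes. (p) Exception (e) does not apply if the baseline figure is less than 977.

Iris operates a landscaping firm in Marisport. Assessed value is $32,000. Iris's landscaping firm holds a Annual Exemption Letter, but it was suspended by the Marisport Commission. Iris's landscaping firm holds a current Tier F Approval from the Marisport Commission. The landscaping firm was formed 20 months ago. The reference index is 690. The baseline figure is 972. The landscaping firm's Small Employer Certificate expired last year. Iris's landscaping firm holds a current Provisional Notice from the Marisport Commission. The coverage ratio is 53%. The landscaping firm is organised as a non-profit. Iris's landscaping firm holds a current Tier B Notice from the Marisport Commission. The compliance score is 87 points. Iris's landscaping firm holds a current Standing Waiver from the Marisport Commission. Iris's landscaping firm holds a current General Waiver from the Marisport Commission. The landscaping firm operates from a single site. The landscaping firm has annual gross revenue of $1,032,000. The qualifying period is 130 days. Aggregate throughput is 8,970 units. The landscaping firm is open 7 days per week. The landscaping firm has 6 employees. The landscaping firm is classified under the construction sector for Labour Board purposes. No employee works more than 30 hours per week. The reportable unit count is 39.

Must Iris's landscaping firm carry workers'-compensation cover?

Yes — Iris's landscaping firm must carry workers'-compensation cover.

Exception (a) is satisfied on its face — the coverage ratio is 53%, under the 58% limit; the business's age is 20 months, under the 21 months limit; the employer's headcount is 6, less than the 7 limit. But: (f) operates against (a): aggregate throughput is 8,970 units, meeting the 7,550 units threshold. (g) would limit (f) — a current Provisional Notice is held — but (h) sets (g) aside: (h) operates against (g): a current Tier F Approval is held. (i) applies (a current Standing Waiver is held), but is itself disapplied by (j): (j) applies — a current Tier B Notice is held. (k) would limit (j) — the reference index is 690, under the 725 limit — but (l) sets (k) aside: (l) operates against (k): a current General Waiver is held. (m), which would lift (l), is not triggered — no employee exceeds 30 hours/week. (a) is therefore removed.
Exception (b) fails — annual gross revenue is $1,032,000, not under $885,000.
Exception (c) does not apply: the Small Employer Certificate has expired.
Exception (d) fails — the compliance score is 87 points, not less than 81 points.
Exception (e) fails — the reportable unit count is 39, short of 40.
No exception displaces § 9.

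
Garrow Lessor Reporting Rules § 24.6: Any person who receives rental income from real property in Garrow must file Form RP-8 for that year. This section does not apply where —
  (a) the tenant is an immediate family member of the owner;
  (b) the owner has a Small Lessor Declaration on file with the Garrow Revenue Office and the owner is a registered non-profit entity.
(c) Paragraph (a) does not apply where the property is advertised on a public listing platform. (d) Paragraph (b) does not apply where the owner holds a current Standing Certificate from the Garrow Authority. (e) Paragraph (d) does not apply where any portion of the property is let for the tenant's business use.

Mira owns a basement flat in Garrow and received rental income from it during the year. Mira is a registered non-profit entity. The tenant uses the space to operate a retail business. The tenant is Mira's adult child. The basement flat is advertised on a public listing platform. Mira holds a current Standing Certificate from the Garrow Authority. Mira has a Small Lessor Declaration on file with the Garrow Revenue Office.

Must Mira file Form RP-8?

No — exception (b) applies; Mira is not required to file Form RP-8.

Exception (a): the tenant is an immediate family member — every condition holds. But: (c) is engaged — the property is publicly advertised. Exception (a) does not apply.
Exception (b) is satisfied on its face — a Small Lessor Declaration is on file; Mira is a registered non-profit. Considering the limiting provisions: (d) is engaged (a current Standing Certificate is held), but is set aside by (e): (e) operates against (d): the space is let for business use. (b) remains available.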